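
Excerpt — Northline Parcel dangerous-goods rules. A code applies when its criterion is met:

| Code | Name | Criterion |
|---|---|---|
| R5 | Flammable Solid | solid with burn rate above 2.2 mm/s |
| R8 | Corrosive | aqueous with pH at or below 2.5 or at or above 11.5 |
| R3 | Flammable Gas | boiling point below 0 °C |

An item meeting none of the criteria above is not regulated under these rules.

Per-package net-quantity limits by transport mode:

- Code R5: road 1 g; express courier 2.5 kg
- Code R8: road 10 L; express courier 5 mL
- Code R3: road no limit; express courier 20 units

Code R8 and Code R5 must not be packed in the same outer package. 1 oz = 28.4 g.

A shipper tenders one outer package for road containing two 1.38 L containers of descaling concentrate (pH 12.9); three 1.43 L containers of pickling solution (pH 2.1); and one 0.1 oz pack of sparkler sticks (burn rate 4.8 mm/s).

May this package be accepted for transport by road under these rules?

pH 12.9 meets the Code R8 criterion (Corrosive), so the descaling concentrate is Code R8.
pH 2.1 meets the Code R8 criterion (Corrosive), so the pickling solution is Code R8.
Sparkler sticks: burn rate 4.8 mm/s > 2.2 mm/s → Code R5 (Flammable Solid).
Total Code R8: (two 1.38 L containers = 2.76 L) + (three 1.43 L containers = 4.29 L) = 7.05 L.
7.05 L ≤ 10 L (road limit, Code R8) — within limit.
Code R5 quantity: one 0.1 oz pack = 2.84 g.
2.84 g exceeds the road limit of 1 g for Code R5.
Code R8 and Code R5 may not share an outer package.

No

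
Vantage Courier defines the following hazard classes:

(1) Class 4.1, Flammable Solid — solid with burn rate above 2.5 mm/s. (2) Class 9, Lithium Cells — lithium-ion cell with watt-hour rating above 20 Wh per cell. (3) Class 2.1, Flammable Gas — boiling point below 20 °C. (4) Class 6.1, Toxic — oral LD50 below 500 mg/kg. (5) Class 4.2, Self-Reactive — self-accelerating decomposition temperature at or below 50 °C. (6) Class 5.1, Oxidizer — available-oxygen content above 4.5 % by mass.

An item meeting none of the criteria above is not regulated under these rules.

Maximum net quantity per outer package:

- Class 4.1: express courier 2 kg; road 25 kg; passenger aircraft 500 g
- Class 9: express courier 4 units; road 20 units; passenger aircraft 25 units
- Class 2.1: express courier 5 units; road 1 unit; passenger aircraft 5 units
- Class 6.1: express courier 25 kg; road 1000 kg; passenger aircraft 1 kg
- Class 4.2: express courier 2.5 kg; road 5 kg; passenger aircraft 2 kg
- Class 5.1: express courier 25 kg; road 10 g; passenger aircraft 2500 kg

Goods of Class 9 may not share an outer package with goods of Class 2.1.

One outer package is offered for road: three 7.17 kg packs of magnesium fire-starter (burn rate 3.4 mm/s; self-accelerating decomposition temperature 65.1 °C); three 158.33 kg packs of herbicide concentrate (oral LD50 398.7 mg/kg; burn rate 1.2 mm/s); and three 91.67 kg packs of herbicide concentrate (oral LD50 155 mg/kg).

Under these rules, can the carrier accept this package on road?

Burn rate 3.4 mm/s meets the Class 4.1 criterion (Flammable Solid), so the magnesium fire-starter is Class 4.1.
With oral LD50 398.7 mg/kg (< 500 mg/kg), the herbicide concentrate falls in Class 6.1.
Oral LD50 155 mg/kg meets the Class 6.1 criterion (Toxic), so the herbicide concentrate is Class 6.1.
Total Class 6.1: (three 158.33 kg packs = 474.99 kg) + (three 91.67 kg packs = 275.01 kg) = 750 kg.
750 kg is within the road limit of 1000 kg for Class 6.1.
Class 4.1 quantity: three 7.17 kg packs = 21.51 kg.
21.51 kg ≤ 25 kg (road limit, Class 4.1) — within limit.
The segregation rule (Class 9 with Class 2.1) does not apply to Class 6.1 with Class 4.1.
Every hazard class is within its road limit and no segregation rule is violated.

Yes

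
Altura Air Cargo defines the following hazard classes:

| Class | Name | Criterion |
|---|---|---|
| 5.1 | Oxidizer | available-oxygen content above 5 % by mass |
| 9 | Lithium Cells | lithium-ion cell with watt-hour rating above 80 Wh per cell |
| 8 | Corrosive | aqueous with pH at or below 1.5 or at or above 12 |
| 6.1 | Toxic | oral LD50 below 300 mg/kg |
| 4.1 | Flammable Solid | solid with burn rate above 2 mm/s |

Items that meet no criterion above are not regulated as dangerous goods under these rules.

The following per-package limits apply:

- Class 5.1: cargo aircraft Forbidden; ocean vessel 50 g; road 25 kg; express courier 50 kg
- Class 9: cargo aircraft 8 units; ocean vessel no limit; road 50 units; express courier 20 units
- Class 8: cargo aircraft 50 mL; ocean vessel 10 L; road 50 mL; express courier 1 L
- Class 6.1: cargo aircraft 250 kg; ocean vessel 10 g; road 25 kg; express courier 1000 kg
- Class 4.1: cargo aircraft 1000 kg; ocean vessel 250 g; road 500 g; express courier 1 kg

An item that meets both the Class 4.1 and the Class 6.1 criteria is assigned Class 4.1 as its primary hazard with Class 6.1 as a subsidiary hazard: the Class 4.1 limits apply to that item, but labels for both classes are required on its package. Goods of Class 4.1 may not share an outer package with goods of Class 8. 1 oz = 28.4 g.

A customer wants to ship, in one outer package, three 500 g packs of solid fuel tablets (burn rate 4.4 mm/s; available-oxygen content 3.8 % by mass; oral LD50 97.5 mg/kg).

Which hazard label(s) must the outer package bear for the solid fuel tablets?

Class 4.1 and 6.1

Solid fuel tablets: burn rate 4.4 mm/s > 2 mm/s → Class 4.1 (Flammable Solid).
With oral LD50 97.5 mg/kg (< 300 mg/kg), the solid fuel tablets fall in Class 6.1.
By the precedence rule Class 4.1 is primary and Class 6.1 is subsidiary, and that rule requires both labels on the package.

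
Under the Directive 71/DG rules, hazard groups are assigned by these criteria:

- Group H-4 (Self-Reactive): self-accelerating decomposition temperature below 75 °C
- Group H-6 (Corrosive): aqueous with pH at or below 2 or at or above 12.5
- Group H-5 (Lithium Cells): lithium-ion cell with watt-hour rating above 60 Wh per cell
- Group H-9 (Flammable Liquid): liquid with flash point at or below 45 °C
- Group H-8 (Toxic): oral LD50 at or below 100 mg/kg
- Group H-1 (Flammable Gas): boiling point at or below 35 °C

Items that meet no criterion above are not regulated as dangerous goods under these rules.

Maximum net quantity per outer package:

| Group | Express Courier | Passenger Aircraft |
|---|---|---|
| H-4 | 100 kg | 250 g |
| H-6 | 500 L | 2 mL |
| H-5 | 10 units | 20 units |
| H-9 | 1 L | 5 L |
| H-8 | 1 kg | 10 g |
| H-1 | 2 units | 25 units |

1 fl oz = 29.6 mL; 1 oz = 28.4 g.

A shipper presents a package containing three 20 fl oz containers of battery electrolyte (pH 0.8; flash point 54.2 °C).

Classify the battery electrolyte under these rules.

Group H-6

The battery electrolyte has pH 0.8, which is ≤ 2, so it is Group H-6 (Corrosive).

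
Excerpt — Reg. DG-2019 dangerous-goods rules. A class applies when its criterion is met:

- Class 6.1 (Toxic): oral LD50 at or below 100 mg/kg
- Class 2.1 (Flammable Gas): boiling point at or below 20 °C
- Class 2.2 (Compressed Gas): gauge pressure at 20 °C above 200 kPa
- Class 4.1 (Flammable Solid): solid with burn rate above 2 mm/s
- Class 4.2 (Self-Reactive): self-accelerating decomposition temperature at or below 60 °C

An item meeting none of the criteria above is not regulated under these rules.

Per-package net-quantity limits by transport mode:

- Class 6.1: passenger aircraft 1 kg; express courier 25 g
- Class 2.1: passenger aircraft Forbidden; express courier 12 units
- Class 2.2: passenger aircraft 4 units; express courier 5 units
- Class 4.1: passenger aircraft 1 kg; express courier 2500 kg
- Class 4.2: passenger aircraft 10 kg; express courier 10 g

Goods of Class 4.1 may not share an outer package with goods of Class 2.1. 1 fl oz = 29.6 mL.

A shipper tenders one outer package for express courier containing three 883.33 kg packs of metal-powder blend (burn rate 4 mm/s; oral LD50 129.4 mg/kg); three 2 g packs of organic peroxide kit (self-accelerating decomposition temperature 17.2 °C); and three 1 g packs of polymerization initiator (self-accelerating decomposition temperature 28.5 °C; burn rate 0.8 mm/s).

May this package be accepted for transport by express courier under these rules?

No

With burn rate 4 mm/s (> 2 mm/s), the metal-powder blend falls in Class 4.1.
With self-accelerating decomposition temperature 17.2 °C (≤ 60 °C), the organic peroxide kit falls in Class 4.2.
Polymerization initiator: self-accelerating decomposition temperature 28.5 °C ≤ 60 °C → Class 4.2 (Self-Reactive).
Class 4.1 quantity: three 883.33 kg packs = 2649.99 kg.
That exceeds the Class 4.1 express courier limit of 2500 kg.
Total Class 4.2: (three 2 g packs = 6 g) + (three 1 g packs = 3 g) = 9 g.
9 g is within the express courier limit of 10 g for Class 4.2.
The segregation rule (Class 4.1 with Class 2.1) does not apply to Class 4.1 with Class 4.2.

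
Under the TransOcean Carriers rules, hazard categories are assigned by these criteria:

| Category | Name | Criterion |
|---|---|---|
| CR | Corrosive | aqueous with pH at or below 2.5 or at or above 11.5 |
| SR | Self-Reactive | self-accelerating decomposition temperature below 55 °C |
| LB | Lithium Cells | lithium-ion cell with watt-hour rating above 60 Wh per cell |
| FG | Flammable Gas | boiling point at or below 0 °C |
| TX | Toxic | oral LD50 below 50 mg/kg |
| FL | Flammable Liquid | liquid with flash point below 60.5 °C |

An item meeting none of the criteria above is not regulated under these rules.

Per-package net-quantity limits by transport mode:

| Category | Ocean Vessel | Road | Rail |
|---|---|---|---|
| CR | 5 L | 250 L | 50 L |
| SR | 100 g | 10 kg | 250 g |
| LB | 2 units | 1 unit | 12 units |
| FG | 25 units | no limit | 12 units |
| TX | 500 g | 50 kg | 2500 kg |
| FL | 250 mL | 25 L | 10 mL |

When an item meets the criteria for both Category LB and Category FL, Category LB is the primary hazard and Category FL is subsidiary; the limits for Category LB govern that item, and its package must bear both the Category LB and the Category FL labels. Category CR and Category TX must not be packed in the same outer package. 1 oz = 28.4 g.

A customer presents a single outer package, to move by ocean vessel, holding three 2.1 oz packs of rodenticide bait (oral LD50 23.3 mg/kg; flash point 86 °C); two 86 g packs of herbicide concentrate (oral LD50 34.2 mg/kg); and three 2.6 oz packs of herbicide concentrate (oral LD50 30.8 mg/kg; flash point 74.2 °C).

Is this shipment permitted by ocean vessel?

No

Rodenticide bait: oral LD50 23.3 mg/kg < 50 mg/kg → Category TX (Toxic).
Herbicide concentrate: oral LD50 34.2 mg/kg < 50 mg/kg → Category TX (Toxic).
The herbicide concentrate has oral LD50 30.8 mg/kg, which is < 50 mg/kg, so it is Category TX (Toxic).
Total Category TX: (three 2.1 oz packs = 178.92 g) + (two 86 g packs = 172 g) + (three 2.6 oz packs = 221.52 g) = 572.44 g.
That exceeds the Category TX ocean vessel limit of 500 g.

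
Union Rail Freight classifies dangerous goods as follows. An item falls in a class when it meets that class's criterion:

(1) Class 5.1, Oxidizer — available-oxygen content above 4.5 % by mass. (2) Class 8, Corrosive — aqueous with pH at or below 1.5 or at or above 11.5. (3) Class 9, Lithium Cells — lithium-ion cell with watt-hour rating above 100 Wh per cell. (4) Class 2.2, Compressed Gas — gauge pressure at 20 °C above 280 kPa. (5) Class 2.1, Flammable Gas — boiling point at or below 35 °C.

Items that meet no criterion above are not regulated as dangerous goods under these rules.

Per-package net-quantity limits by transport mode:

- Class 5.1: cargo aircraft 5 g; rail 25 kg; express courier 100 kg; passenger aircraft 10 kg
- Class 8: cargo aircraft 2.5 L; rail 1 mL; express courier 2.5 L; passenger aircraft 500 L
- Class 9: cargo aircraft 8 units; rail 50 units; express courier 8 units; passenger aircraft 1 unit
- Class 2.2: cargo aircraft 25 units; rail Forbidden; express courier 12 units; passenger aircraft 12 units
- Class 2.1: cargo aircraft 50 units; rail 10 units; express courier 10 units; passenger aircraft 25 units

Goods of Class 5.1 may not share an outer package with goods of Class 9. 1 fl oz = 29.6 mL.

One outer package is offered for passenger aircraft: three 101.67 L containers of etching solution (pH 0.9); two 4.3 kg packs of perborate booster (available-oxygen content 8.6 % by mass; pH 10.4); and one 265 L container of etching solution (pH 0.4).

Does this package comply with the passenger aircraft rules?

No

pH 0.9 meets the Class 8 criterion (Corrosive), so the etching solution is Class 8.
Perborate booster: available-oxygen content 8.6 % by mass > 4.5 % by mass → Class 5.1 (Oxidizer).
pH 0.4 meets the Class 8 criterion (Corrosive), so the etching solution is Class 8.
Class 8 net quantity: (three 101.67 L containers = 305.01 L) + 265 L = 570.01 L.
That exceeds the Class 8 passenger aircraft limit of 500 L.
Class 5.1 quantity: two 4.3 kg packs = 8.6 kg.
8.6 kg ≤ 10 kg (passenger aircraft limit, Class 5.1) — within limit.
The segregation rule (Class 5.1 with Class 9) does not apply to Class 8 with Class 5.1.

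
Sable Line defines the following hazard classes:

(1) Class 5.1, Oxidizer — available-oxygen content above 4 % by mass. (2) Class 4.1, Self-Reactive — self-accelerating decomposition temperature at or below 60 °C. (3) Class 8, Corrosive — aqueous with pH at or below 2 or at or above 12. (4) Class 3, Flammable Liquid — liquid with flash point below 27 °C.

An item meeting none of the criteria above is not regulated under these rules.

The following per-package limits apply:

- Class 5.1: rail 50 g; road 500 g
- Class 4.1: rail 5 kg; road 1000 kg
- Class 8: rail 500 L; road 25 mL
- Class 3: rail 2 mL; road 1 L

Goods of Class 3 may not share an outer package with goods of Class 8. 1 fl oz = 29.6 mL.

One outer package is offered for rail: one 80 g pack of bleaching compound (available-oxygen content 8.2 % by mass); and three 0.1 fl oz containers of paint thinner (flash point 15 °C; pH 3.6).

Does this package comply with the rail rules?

Bleaching compound: available-oxygen content 8.2 % by mass > 4 % by mass → Class 5.1 (Oxidizer).
With flash point 15 °C (< 27 °C), the paint thinner falls in Class 3.
Class 5.1 quantity: 80 g.
That exceeds the Class 5.1 rail limit of 50 g.
Class 3 quantity: three 0.1 fl oz containers = 8.88 mL.
8.88 mL exceeds the rail limit of 2 mL for Class 3.
The segregation rule (Class 3 with Class 8) does not apply to Class 5.1 with Class 3.

No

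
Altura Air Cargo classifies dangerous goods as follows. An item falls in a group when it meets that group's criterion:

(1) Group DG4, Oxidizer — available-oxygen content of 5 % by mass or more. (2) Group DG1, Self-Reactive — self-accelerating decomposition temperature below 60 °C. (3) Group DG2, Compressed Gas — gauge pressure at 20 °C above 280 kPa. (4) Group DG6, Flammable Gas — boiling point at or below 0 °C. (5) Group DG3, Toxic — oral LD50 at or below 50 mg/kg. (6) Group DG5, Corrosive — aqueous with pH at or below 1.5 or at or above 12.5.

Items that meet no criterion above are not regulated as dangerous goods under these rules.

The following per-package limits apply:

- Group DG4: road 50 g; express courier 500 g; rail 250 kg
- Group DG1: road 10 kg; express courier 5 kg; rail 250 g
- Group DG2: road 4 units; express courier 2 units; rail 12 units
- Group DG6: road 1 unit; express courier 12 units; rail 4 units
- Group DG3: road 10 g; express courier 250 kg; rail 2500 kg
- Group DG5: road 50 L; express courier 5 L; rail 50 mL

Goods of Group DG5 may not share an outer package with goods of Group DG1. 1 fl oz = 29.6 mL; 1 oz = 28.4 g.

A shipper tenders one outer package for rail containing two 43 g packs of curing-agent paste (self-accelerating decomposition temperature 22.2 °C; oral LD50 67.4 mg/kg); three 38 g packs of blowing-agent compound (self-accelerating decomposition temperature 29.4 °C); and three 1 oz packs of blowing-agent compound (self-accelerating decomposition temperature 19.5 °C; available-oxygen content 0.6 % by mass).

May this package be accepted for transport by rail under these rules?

No

Curing-agent paste: self-accelerating decomposition temperature 22.2 °C < 60 °C → Group DG1 (Self-Reactive).
The blowing-agent compound has self-accelerating decomposition temperature 29.4 °C, which is < 60 °C, so it is Group DG1 (Self-Reactive).
Self-accelerating decomposition temperature 19.5 °C meets the Group DG1 criterion (Self-Reactive), so the blowing-agent compound is Group DG1.
Group DG1 net quantity: (two 43 g packs = 86 g) + (three 38 g packs = 114 g) + (three 1 oz packs = 85.2 g) = 285.2 g.
285.2 g exceeds the rail limit of 250 g for Group DG1.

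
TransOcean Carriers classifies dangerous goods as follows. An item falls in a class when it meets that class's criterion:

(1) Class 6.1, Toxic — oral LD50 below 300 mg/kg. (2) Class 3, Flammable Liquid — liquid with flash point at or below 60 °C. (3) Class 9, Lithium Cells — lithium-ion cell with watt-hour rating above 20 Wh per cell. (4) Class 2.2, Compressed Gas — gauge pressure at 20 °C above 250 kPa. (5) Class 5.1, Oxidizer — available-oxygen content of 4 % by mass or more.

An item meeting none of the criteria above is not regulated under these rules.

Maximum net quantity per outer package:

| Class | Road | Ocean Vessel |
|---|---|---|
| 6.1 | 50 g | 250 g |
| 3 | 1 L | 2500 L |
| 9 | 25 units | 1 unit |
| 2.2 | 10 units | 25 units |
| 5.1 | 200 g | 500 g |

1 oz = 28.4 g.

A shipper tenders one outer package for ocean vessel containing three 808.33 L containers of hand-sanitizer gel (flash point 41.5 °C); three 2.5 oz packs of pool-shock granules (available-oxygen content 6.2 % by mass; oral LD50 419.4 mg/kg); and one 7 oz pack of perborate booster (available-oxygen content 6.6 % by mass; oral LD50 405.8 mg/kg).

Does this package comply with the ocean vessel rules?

Hand-sanitizer gel: flash point 41.5 °C ≤ 60 °C → Class 3 (Flammable Liquid).
The pool-shock granules have available-oxygen content 6.2 % by mass, which is ≥ 4 % by mass, so they are Class 5.1 (Oxidizer).
Perborate booster: available-oxygen content 6.6 % by mass ≥ 4 % by mass → Class 5.1 (Oxidizer).
Class 5.1 net quantity: (three 2.5 oz packs = 213 g) + (one 7 oz pack = 198.8 g) = 411.8 g.
That is within the Class 5.1 ocean vessel limit of 500 g.
Class 3 quantity: three 808.33 L containers = 2424.99 L.
2424.99 L ≤ 2500 L (ocean vessel limit, Class 3) — within limit.
Every hazard class is within its ocean vessel limit and no segregation rule is violated.

Yes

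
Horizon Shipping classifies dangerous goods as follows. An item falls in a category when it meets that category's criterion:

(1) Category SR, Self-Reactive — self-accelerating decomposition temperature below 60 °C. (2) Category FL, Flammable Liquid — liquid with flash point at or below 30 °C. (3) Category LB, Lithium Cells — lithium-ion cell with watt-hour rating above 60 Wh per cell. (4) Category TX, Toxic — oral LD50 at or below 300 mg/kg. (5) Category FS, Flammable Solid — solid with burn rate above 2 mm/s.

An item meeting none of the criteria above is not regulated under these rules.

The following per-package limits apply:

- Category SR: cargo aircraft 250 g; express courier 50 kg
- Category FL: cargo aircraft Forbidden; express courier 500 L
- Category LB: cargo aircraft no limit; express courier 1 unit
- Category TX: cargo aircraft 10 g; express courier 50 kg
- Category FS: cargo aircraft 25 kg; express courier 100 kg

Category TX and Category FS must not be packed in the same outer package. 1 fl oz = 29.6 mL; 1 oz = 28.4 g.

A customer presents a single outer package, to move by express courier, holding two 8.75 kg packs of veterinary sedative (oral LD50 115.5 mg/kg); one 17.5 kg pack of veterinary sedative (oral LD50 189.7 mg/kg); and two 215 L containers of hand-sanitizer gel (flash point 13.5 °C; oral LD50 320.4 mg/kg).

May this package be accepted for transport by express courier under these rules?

Yes

Oral LD50 115.5 mg/kg meets the Category TX criterion (Toxic), so the veterinary sedative is Category TX.
Veterinary sedative: oral LD50 189.7 mg/kg ≤ 300 mg/kg → Category TX (Toxic).
With flash point 13.5 °C (≤ 30 °C), the hand-sanitizer gel falls in Category FL.
Category FL quantity: two 215 L containers = 430 L.
That is within the Category FL express courier limit of 500 L.
Category TX net quantity: (two 8.75 kg packs = 17.5 kg) + 17.5 kg = 35 kg.
That is within the Category TX express courier limit of 50 kg.
The segregation rule (Category TX with Category FS) does not apply to Category FL with Category TX.
Every hazard category is within its express courier limit and no segregation rule is violated.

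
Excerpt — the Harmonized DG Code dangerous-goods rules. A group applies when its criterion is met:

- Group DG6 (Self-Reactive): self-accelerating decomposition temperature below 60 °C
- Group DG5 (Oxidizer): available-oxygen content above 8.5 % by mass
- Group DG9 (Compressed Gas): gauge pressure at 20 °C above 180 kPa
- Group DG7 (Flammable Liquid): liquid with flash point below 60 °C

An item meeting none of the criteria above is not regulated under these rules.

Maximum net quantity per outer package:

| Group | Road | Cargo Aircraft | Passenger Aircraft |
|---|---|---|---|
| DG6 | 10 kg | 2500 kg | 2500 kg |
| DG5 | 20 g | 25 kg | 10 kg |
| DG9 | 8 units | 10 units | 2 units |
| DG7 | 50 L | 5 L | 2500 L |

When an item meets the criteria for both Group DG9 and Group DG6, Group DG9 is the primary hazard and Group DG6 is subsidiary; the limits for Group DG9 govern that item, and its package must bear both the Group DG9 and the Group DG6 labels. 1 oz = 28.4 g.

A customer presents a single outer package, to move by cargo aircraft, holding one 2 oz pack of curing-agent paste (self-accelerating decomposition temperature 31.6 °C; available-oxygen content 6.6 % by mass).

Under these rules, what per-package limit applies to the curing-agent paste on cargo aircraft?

Curing-agent paste: self-accelerating decomposition temperature 31.6 °C < 60 °C → Group DG6 (Self-Reactive).
The cargo aircraft limit for Group DG6 is 2500 kg.

2500 kg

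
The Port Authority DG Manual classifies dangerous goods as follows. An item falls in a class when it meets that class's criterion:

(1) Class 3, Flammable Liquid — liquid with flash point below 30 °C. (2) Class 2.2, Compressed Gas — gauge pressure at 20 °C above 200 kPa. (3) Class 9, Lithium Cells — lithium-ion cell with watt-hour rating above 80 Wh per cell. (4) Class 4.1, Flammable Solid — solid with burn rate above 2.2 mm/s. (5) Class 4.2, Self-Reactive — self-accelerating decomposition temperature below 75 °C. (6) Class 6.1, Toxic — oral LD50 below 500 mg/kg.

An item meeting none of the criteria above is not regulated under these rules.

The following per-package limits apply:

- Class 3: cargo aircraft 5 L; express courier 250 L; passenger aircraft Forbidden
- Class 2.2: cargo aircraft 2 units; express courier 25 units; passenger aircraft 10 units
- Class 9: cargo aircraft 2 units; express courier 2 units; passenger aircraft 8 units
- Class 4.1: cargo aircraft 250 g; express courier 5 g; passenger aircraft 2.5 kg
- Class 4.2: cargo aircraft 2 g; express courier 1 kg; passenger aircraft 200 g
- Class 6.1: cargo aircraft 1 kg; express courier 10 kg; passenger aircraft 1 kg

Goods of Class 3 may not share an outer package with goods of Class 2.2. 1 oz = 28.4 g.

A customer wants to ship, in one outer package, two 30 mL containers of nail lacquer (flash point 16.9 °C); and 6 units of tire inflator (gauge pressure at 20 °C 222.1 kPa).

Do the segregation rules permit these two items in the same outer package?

The nail lacquer has flash point 16.9 °C, which is < 30 °C, so it is Class 3 (Flammable Liquid).
Tire inflator: gauge pressure at 20 °C 222.1 kPa > 200 kPa → Class 2.2 (Compressed Gas).
Class 3 and Class 2.2 may not share an outer package.

No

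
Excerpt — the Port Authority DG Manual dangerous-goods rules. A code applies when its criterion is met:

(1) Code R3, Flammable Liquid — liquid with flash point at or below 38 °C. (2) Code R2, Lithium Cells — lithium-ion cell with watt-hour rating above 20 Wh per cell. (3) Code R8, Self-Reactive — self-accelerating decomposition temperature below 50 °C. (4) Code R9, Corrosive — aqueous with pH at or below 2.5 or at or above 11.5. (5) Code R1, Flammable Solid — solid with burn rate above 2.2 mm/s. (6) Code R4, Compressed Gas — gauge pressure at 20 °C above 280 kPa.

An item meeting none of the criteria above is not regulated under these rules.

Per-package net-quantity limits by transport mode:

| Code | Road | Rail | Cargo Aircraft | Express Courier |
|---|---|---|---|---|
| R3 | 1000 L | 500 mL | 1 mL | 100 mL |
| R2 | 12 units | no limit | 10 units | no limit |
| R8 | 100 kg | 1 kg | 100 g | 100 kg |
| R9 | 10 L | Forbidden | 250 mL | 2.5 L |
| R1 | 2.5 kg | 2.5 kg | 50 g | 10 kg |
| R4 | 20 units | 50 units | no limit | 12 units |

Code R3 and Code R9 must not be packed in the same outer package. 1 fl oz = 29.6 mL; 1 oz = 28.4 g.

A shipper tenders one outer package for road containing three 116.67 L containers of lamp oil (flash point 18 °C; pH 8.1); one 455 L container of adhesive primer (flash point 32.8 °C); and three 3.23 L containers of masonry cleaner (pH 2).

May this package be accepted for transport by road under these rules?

Lamp oil: flash point 18 °C ≤ 38 °C → Code R3 (Flammable Liquid).
The adhesive primer has flash point 32.8 °C, which is ≤ 38 °C, so it is Code R3 (Flammable Liquid).
Masonry cleaner: pH 2 ≤ 2.5 → Code R9 (Corrosive).
Code R3 net quantity: (three 116.67 L containers = 350.01 L) + 455 L = 805.01 L.
805.01 L is within the road limit of 1000 L for Code R3.
Code R9 quantity: three 3.23 L containers = 9.69 L.
That is within the Code R9 road limit of 10 L.
Code R3 and Code R9 may not share an outer package.

No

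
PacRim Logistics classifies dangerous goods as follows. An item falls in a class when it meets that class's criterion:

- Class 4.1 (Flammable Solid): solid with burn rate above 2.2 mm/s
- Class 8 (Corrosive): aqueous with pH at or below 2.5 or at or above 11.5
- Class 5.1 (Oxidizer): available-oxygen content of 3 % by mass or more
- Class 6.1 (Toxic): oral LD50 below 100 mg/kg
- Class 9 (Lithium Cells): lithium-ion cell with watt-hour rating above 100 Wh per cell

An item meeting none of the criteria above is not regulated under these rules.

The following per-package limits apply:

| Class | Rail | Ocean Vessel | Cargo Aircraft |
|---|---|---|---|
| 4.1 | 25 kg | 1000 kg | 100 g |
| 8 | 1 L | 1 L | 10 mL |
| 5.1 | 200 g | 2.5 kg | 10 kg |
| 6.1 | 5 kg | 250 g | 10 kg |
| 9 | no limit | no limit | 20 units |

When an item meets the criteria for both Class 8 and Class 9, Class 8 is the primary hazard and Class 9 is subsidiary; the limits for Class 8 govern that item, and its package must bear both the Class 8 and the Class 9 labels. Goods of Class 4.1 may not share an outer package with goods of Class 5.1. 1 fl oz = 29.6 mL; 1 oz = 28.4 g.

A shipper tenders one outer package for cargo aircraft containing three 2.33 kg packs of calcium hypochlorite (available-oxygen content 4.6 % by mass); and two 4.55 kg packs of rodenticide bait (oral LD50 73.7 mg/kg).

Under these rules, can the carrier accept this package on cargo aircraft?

Yes

With available-oxygen content 4.6 % by mass (≥ 3 % by mass), the calcium hypochlorite falls in Class 5.1.
The rodenticide bait has oral LD50 73.7 mg/kg, which is < 100 mg/kg, so it is Class 6.1 (Toxic).
Class 5.1 quantity: three 2.33 kg packs = 6.99 kg.
That is within the Class 5.1 cargo aircraft limit of 10 kg.
Class 6.1 quantity: two 4.55 kg packs = 9.1 kg.
9.1 kg is within the cargo aircraft limit of 10 kg for Class 6.1.
The segregation rule (Class 4.1 with Class 5.1) does not apply to Class 5.1 with Class 6.1.
Every hazard class is within its cargo aircraft limit and no segregation rule is violated.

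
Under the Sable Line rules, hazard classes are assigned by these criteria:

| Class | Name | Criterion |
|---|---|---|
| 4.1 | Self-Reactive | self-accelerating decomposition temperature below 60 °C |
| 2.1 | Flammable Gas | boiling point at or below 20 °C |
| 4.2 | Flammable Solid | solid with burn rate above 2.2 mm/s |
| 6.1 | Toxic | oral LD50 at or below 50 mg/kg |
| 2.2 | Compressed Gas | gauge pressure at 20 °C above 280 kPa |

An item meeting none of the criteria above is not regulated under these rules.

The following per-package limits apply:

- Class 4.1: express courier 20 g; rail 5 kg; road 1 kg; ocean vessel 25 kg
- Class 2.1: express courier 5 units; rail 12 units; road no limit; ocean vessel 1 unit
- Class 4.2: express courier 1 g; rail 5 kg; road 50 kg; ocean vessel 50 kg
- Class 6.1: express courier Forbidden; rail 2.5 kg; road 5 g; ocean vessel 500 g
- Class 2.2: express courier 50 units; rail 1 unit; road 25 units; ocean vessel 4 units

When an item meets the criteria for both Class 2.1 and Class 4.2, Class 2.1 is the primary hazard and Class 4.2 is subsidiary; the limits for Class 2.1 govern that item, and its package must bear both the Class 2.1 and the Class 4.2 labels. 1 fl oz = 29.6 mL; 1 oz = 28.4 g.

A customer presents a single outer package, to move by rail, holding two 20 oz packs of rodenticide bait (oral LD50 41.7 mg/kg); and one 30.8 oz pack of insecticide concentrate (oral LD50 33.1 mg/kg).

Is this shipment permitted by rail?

Yes

With oral LD50 41.7 mg/kg (≤ 50 mg/kg), the rodenticide bait falls in Class 6.1.
Oral LD50 33.1 mg/kg meets the Class 6.1 criterion (Toxic), so the insecticide concentrate is Class 6.1.
Class 6.1 net quantity: (two 20 oz packs = 1.136 kg) + (one 30.8 oz pack = 874.72 g) = 2010.72 g.
2010.72 g ≤ 2.5 kg (rail limit, Class 6.1) — within limit.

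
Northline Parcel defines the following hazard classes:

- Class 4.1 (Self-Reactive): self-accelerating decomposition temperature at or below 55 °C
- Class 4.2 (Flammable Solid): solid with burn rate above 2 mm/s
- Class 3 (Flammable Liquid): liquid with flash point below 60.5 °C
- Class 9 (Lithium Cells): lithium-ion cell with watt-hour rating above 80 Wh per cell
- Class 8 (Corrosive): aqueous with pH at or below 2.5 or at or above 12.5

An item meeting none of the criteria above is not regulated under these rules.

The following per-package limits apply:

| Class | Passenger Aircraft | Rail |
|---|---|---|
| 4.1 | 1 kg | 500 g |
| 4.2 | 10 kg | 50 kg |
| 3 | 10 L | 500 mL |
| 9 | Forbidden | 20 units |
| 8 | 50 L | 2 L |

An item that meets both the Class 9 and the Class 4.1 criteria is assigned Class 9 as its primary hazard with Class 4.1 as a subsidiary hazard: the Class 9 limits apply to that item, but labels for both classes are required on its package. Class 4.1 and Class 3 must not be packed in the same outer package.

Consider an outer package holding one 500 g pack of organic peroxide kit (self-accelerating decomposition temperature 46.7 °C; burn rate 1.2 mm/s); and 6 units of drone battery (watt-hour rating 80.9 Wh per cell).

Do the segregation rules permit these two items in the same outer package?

Yes

With self-accelerating decomposition temperature 46.7 °C (≤ 55 °C), the organic peroxide kit falls in Class 4.1.
With watt-hour rating 80.9 Wh per cell (> 80 Wh per cell), the drone battery falls in Class 9.
No segregation rule bars Class 4.1 with Class 9.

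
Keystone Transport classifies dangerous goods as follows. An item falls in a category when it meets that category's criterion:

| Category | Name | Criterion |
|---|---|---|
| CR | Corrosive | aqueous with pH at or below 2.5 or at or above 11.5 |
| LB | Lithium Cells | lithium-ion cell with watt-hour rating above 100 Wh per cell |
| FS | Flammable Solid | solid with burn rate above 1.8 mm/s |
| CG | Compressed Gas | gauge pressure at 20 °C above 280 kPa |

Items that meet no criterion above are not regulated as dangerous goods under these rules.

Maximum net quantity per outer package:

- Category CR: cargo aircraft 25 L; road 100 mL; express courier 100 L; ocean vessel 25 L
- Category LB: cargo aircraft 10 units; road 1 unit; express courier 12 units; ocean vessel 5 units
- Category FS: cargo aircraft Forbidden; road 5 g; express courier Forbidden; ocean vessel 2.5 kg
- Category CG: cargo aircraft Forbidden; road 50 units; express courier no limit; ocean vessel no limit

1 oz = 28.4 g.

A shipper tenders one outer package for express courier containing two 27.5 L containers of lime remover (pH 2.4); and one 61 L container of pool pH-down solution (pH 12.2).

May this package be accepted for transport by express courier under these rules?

Lime remover: pH 2.4 ≤ 2.5 → Category CR (Corrosive).
With pH 12.2 (≥ 11.5), the pool pH-down solution falls in Category CR.
Total Category CR: (two 27.5 L containers = 55 L) + 61 L = 116 L.
That exceeds the Category CR express courier limit of 100 L.

No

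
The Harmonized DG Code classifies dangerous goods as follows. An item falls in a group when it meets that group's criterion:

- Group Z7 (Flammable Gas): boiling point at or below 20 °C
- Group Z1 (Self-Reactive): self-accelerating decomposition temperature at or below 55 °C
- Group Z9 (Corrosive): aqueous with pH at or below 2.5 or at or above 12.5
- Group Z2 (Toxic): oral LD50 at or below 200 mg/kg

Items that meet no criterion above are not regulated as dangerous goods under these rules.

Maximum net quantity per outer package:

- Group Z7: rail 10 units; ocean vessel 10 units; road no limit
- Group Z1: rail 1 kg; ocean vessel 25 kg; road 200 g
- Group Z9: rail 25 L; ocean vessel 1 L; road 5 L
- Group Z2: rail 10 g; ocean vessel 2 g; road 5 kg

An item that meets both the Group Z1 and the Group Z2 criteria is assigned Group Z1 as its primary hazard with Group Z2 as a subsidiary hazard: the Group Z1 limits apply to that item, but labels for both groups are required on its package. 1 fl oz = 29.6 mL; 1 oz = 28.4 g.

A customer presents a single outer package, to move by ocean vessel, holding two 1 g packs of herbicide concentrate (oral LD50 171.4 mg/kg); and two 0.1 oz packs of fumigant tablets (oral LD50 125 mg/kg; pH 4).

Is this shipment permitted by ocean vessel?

Herbicide concentrate: oral LD50 171.4 mg/kg ≤ 200 mg/kg → Group Z2 (Toxic).
Fumigant tablets: oral LD50 125 mg/kg ≤ 200 mg/kg → Group Z2 (Toxic).
Group Z2 net quantity: (two 1 g packs = 2 g) + (two 0.1 oz packs = 5.68 g) = 7.68 g.
7.68 g exceeds the ocean vessel limit of 2 g for Group Z2.

No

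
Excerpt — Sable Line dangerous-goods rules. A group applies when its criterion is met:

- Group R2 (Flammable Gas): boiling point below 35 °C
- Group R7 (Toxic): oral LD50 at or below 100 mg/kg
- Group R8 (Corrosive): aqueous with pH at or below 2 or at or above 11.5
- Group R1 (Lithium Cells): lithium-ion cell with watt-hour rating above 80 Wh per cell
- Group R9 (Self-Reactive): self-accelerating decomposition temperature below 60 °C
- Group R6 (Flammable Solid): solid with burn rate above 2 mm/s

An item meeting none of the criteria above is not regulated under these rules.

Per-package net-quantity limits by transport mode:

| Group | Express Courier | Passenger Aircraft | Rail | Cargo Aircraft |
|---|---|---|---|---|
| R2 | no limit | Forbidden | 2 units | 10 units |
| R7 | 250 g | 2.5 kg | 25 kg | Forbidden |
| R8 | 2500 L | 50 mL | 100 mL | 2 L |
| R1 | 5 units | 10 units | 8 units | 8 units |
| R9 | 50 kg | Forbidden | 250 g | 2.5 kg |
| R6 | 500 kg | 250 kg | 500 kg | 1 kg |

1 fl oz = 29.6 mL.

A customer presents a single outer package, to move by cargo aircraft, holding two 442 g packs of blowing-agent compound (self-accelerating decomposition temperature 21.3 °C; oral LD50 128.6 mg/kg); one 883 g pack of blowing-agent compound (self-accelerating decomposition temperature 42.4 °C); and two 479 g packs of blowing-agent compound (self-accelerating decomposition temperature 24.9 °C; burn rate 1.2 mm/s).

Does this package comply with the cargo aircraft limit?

No

The blowing-agent compound has self-accelerating decomposition temperature 21.3 °C, which is < 60 °C, so it is Group R9 (Self-Reactive).
The blowing-agent compound has self-accelerating decomposition temperature 42.4 °C, which is < 60 °C, so it is Group R9 (Self-Reactive).
The blowing-agent compound has self-accelerating decomposition temperature 24.9 °C, which is < 60 °C, so it is Group R9 (Self-Reactive).
Total Group R9: (two 442 g packs = 884 g) + 883 g + (two 479 g packs = 958 g) = 2.725 kg.
That exceeds the Group R9 cargo aircraft limit of 2.5 kg.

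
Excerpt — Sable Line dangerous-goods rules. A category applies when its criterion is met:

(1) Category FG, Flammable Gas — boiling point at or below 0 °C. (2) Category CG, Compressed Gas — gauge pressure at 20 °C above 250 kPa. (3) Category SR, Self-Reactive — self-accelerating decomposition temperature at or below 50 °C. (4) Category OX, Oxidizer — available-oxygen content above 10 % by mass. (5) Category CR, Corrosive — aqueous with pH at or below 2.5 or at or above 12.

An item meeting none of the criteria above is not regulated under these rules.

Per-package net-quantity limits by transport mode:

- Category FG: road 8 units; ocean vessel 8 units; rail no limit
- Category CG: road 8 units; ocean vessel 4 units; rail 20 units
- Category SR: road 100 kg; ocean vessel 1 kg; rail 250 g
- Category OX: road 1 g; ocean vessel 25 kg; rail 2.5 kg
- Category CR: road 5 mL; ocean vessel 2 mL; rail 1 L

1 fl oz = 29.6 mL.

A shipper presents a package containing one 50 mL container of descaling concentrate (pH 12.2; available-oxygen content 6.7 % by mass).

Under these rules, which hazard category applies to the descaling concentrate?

pH 12.2 meets the Category CR criterion (Corrosive), so the descaling concentrate is Category CR.

Category CR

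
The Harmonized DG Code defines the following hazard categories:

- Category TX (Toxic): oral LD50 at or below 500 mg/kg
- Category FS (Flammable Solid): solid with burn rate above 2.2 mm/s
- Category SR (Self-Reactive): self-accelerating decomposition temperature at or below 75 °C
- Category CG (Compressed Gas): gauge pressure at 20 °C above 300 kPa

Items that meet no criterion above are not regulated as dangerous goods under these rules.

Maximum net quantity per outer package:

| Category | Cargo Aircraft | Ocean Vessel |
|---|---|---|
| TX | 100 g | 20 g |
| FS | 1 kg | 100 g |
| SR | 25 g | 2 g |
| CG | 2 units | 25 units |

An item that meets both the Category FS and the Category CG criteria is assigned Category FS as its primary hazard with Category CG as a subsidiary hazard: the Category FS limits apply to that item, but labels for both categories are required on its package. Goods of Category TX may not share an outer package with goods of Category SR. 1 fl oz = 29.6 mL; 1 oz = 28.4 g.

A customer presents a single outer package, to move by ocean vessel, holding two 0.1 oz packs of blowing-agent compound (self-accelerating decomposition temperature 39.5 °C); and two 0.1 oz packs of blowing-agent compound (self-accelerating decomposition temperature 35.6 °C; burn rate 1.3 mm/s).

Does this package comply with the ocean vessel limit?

No

Self-accelerating decomposition temperature 39.5 °C meets the Category SR criterion (Self-Reactive), so the blowing-agent compound is Category SR.
Self-accelerating decomposition temperature 35.6 °C meets the Category SR criterion (Self-Reactive), so the blowing-agent compound is Category SR.
Total Category SR: (two 0.1 oz packs = 5.68 g) + (two 0.1 oz packs = 5.68 g) = 11.36 g.
That exceeds the Category SR ocean vessel limit of 2 g.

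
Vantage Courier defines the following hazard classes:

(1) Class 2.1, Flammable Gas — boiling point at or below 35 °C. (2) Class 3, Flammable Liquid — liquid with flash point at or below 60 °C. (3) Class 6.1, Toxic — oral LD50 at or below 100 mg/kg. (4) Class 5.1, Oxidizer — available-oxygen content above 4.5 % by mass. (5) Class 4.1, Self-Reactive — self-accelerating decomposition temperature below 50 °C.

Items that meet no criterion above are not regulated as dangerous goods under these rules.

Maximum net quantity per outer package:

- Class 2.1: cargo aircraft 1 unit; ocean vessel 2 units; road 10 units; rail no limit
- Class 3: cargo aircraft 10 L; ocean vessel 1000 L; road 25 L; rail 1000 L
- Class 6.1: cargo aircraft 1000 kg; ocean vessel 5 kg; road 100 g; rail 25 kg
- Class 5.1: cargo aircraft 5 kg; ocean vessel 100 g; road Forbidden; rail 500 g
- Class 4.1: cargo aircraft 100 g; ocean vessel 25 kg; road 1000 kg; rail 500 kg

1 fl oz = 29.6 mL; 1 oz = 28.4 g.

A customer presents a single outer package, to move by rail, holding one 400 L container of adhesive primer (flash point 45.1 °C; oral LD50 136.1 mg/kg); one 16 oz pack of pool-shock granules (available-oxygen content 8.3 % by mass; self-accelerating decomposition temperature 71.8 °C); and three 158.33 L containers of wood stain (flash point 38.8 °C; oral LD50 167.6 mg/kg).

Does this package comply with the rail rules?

With flash point 45.1 °C (≤ 60 °C), the adhesive primer falls in Class 3.
With available-oxygen content 8.3 % by mass (> 4.5 % by mass), the pool-shock granules fall in Class 5.1.
The wood stain has flash point 38.8 °C, which is ≤ 60 °C, so it is Class 3 (Flammable Liquid).
Class 3 net quantity: 400 L + (three 158.33 L containers = 474.99 L) = 874.99 L.
874.99 L is within the rail limit of 1000 L for Class 3.
Class 5.1 quantity: one 16 oz pack = 454.4 g.
454.4 g is within the rail limit of 500 g for Class 5.1.
Every hazard class is within its rail limit and no segregation rule is violated.

Yes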